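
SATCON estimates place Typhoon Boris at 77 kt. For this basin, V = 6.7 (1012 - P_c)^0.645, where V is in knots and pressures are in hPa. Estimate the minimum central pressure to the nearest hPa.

968 hPa

ΔP = (V / 6.7)^(1/0.645) = (77/6.7)^1.550.
77/6.7 = 11.493; 11.493^1.550 ≈ 44.06 hPa.
P_c = 1012 − 44.06 = 967.94 ≈ 968 hPa.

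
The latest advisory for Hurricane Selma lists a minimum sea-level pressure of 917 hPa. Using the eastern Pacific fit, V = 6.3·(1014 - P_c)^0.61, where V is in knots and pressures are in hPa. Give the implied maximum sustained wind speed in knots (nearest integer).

ΔP = 1014 − 917 = 97 hPa.
97^0.61 ≈ 16.290.
V ≈ 6.3 × 16.290 ≈ 102.6 kt.

103 kt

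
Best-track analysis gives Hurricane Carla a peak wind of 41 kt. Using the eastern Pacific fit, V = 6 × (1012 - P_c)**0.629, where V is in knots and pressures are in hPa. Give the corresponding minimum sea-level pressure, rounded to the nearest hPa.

991 hPa

ΔP = (V / 6)^(1/0.629) = (41/6)^1.590.
41/6 = 6.833; 6.833^1.590 ≈ 21.23 hPa.
P_c = 1012 − 21.23 = 990.77 ≈ 991 hPa.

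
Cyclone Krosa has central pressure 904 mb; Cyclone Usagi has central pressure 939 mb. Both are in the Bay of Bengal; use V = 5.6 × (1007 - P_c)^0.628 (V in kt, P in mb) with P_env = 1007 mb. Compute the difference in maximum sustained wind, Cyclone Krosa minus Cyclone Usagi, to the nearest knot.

24 kt

Cyclone Krosa: ΔP = 103; V ≈ 5.6 × 103^0.628 ≈ 102.86 kt.
Cyclone Usagi: ΔP = 68; V ≈ 5.6 × 68^0.628 ≈ 79.25 kt.
Difference ≈ 102.86 − 79.25 = 23.61 → 24 kt.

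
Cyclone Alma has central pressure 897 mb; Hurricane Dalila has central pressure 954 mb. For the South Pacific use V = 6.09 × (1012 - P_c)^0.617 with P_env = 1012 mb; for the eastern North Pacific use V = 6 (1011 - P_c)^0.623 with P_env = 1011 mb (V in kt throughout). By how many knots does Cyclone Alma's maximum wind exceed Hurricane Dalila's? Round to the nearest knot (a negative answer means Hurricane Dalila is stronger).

Cyclone Alma: ΔP = 115; V ≈ 6.09 × 115^0.617 ≈ 113.78 kt.
Hurricane Dalila: ΔP = 57; V ≈ 6 × 57^0.623 ≈ 74.48 kt.
Difference ≈ 113.78 − 74.48 = 39.30 → 39 kt.

39 kt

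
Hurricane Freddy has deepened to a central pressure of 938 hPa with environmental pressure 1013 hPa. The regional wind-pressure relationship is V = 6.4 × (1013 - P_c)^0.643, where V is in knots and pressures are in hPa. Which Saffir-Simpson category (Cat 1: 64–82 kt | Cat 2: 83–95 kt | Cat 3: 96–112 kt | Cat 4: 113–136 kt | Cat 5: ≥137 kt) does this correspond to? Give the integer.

ΔP = 1013 − 938 = 75 hPa.
V ≈ 6.4 × 75^0.643 = 6.4 × 16.06 ≈ 103 kt.
103 kt falls in the Category 3 band.

3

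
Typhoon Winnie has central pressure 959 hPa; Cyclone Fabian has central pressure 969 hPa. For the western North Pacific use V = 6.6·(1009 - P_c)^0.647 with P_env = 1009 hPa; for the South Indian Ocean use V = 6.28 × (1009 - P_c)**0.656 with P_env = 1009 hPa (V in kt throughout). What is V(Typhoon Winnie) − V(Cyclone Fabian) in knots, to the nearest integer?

Typhoon Winnie: ΔP = 50; V ≈ 6.6 × 50^0.647 ≈ 82.94 kt.
Cyclone Fabian: ΔP = 40; V ≈ 6.28 × 40^0.656 ≈ 70.62 kt.
Difference ≈ 82.94 − 70.62 = 12.32 → 12 kt.

12 kt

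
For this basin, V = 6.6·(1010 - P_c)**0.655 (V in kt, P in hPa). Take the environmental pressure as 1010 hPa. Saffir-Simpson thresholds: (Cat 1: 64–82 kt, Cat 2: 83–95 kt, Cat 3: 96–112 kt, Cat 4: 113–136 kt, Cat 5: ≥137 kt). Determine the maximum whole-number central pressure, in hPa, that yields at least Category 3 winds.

Category 3 begins at V = 96 kt.
Required ΔP = (96/6.6)^(1/0.655) = 14.545^1.527 ≈ 59.59 hPa.
P_c ≤ 1010 − 59.59 = 950.41, so the highest integer P_c is 950 hPa.

950 hPa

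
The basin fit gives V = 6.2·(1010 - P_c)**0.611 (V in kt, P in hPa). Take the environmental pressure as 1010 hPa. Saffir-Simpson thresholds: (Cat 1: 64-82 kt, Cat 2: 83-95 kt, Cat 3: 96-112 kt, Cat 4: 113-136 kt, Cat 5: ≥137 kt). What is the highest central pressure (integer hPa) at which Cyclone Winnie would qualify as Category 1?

Category 1 begins at V = 64 kt.
Required ΔP = (64/6.2)^(1/0.611) = 10.323^1.637 ≈ 45.63 hPa.
P_c ≤ 1010 − 45.63 = 964.37, so the highest integer P_c is 964 hPa.

964 hPa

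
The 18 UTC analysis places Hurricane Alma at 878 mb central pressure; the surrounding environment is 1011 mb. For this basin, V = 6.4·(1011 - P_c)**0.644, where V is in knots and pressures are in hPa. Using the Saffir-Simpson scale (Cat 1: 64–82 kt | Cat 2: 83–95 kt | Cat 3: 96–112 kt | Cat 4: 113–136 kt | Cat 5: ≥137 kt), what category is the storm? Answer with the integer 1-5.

5

ΔP = 1011 − 878 = 133 mb.
V ≈ 6.4 × 133^0.644 = 6.4 × 23.32 ≈ 149 kt.
149 kt falls in the Category 5 band.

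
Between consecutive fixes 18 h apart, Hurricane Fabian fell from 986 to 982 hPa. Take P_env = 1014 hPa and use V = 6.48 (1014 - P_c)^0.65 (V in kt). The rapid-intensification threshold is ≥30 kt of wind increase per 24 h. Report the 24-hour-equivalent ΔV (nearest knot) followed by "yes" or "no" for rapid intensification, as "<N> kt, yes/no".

V₁: ΔP = 28, V ≈ 6.48 × 28^0.65 ≈ 56.52 kt.
V₂: ΔP = 32, V ≈ 6.48 × 32^0.65 ≈ 61.65 kt.
ΔV over 18 h = 5.13 kt → 24 h equivalent = 5.13 × 24/18 ≈ 6.84 kt.
7 kt < 30 kt ⇒ not rapid intensification.

7 kt, no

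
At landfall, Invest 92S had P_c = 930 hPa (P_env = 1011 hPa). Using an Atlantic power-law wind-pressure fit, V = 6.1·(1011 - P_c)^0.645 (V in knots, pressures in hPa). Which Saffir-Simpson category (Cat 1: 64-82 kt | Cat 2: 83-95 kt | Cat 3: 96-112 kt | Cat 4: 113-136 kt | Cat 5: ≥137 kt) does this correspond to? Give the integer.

ΔP = 1011 − 930 = 81 hPa.
V ≈ 6.1 × 81^0.645 = 6.1 × 17.02 ≈ 104 kt.
104 kt falls in the Category 3 band.

3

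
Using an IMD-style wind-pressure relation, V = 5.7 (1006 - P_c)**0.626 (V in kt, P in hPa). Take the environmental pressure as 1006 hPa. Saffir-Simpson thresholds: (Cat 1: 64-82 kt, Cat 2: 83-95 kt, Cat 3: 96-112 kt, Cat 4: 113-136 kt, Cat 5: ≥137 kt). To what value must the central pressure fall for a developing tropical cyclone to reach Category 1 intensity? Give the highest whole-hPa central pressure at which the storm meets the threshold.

958 hPa

Category 1 begins at V = 64 kt.
Required ΔP = (64/5.7)^(1/0.626) = 11.228^1.597 ≈ 47.62 hPa.
P_c ≤ 1006 − 47.62 = 958.38, so the highest integer P_c is 958 hPa.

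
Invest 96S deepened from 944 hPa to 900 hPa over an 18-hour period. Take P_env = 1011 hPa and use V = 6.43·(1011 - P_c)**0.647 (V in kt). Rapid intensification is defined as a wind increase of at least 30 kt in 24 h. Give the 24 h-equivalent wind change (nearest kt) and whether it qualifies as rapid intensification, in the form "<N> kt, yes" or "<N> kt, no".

V₁: ΔP = 67, V ≈ 6.43 × 67^0.647 ≈ 97.65 kt.
V₂: ΔP = 111, V ≈ 6.43 × 111^0.647 ≈ 135.37 kt.
ΔV over 18 h = 37.72 kt → 24 h equivalent = 37.72 × 24/18 ≈ 50.29 kt.
50 kt ≥ 30 kt ⇒ rapid intensification.

50 kt, yes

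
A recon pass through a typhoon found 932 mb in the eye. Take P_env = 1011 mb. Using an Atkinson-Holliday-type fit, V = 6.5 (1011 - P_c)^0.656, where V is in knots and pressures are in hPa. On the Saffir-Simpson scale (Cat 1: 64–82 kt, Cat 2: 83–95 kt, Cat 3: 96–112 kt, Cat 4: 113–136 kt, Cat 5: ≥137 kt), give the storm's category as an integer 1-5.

ΔP = 1011 − 932 = 79 mb.
V ≈ 6.5 × 79^0.656 = 6.5 × 17.57 ≈ 114 kt.
114 kt falls in the Category 4 band.

4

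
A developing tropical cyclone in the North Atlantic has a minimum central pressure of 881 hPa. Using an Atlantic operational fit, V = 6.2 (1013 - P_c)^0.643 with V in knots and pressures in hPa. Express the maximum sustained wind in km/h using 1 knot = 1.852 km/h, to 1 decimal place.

265.2 km/h

ΔP = 1013 − 881 = 132 hPa.
V ≈ 6.2 × 132^0.643 = 6.2 × 23.096 ≈ 143.193 kt.
143.193 × 1.852 ≈ 265.19 km/h → 265.2 km/h.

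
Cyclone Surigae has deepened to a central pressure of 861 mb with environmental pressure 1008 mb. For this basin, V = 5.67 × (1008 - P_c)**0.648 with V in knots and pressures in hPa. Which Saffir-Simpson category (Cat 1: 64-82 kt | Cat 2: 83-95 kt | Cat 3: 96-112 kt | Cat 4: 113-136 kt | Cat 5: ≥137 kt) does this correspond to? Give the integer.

ΔP = 1008 − 861 = 147 mb.
V ≈ 5.67 × 147^0.648 = 5.67 × 25.38 ≈ 144 kt.
144 kt falls in the Category 5 band.

5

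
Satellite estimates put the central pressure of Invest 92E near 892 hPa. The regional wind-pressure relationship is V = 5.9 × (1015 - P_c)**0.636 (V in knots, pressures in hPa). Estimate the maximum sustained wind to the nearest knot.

ΔP = 1015 − 892 = 123 hPa.
123^0.636 ≈ 21.339.
V ≈ 5.9 × 21.339 ≈ 125.9 kt.

126 kt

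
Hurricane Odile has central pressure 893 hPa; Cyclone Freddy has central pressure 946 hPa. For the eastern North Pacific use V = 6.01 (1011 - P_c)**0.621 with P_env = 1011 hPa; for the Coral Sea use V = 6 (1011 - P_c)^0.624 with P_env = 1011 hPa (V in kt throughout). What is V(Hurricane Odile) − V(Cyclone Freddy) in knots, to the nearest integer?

Hurricane Odile: ΔP = 118; V ≈ 6.01 × 118^0.621 ≈ 116.28 kt.
Cyclone Freddy: ΔP = 65; V ≈ 6 × 65^0.624 ≈ 81.17 kt.
Difference ≈ 116.28 − 81.17 = 35.11 → 35 kt.

35 kt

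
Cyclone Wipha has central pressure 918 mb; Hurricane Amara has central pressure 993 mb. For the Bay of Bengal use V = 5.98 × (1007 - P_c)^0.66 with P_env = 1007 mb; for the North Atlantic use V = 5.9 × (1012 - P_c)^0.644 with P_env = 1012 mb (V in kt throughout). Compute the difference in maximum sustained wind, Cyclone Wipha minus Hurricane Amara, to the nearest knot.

76 kt

Cyclone Wipha: ΔP = 89; V ≈ 5.98 × 89^0.66 ≈ 115.69 kt.
Hurricane Amara: ΔP = 19; V ≈ 5.9 × 19^0.644 ≈ 39.30 kt.
Difference ≈ 115.69 − 39.30 = 76.39 → 76 kt.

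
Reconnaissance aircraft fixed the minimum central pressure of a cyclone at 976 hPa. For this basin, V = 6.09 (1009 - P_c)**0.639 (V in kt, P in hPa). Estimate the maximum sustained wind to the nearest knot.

57 kt

ΔP = 1009 − 976 = 33 hPa.
33^0.639 ≈ 9.340.
V ≈ 6.09 × 9.340 ≈ 56.9 kt.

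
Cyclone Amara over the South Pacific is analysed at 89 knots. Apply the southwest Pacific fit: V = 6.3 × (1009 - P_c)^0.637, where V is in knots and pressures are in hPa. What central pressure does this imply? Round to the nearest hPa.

945 hPa

ΔP = (V / 6.3)^(1/0.637) = (89/6.3)^1.570.
89/6.3 = 14.127; 14.127^1.570 ≈ 63.89 hPa.
P_c = 1009 − 63.89 = 945.11 ≈ 945 hPa.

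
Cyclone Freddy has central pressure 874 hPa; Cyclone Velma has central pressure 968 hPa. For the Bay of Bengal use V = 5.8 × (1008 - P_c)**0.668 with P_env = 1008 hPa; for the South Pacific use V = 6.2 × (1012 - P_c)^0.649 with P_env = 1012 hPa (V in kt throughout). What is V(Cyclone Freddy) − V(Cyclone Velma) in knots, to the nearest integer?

81 kt

Cyclone Freddy: ΔP = 134; V ≈ 5.8 × 134^0.668 ≈ 152.87 kt.
Cyclone Velma: ΔP = 44; V ≈ 6.2 × 44^0.649 ≈ 72.28 kt.
Difference ≈ 152.87 − 72.28 = 80.59 → 81 kt.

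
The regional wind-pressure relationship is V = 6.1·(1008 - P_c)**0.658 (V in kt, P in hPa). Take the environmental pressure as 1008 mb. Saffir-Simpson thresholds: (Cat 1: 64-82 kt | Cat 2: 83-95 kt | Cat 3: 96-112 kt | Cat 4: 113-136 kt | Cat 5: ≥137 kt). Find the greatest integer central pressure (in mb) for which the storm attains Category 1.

Category 1 begins at V = 64 kt.
Required ΔP = (64/6.1)^(1/0.658) = 10.492^1.520 ≈ 35.60 mb.
P_c ≤ 1008 − 35.60 = 972.40, so the highest integer P_c is 972 mb.

972 mb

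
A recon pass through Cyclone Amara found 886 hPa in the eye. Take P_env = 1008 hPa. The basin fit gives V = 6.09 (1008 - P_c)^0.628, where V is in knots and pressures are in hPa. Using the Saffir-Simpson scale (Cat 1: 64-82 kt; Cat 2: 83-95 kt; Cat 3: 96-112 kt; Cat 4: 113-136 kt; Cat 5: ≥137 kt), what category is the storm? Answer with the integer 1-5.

4

ΔP = 1008 − 886 = 122 hPa.
V ≈ 6.09 × 122^0.628 = 6.09 × 20.43 ≈ 124 kt.
124 kt falls in the Category 4 band.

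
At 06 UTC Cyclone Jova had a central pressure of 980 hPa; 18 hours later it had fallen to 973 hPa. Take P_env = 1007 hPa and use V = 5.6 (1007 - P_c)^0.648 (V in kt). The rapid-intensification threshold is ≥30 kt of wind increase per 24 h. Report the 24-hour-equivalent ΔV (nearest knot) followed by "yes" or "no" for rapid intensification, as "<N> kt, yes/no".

V₁: ΔP = 27, V ≈ 5.6 × 27^0.648 ≈ 47.39 kt.
V₂: ΔP = 34, V ≈ 5.6 × 34^0.648 ≈ 55.03 kt.
ΔV over 18 h = 7.64 kt → 24 h equivalent = 7.64 × 24/18 ≈ 10.19 kt.
10 kt < 30 kt ⇒ not rapid intensification.

10 kt, no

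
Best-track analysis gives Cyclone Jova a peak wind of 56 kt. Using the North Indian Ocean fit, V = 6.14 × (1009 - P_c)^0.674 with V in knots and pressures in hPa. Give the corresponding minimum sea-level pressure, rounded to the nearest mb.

ΔP = (V / 6.14)^(1/0.674) = (56/6.14)^1.484.
56/6.14 = 9.121; 9.121^1.484 ≈ 26.57 mb.
P_c = 1009 − 26.57 = 982.43 ≈ 982 mb.

982 mb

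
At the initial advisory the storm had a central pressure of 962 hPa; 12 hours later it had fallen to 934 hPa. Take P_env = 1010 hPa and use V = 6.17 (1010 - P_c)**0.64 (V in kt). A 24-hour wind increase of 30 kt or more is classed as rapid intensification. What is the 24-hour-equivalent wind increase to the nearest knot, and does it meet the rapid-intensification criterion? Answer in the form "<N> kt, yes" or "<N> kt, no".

V₁: ΔP = 48, V ≈ 6.17 × 48^0.64 ≈ 73.50 kt.
V₂: ΔP = 76, V ≈ 6.17 × 76^0.64 ≈ 98.63 kt.
ΔV over 12 h = 25.13 kt → 24 h equivalent = 25.13 × 24/12 ≈ 50.26 kt.
50 kt ≥ 30 kt ⇒ rapid intensification.

50 kt, yes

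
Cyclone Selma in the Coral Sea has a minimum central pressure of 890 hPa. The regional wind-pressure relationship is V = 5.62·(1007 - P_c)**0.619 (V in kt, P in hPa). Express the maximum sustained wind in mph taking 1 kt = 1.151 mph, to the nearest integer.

ΔP = 1007 − 890 = 117 hPa.
V ≈ 5.62 × 117^0.619 = 5.62 × 19.064 ≈ 107.138 kt.
107.138 × 1.151 ≈ 123.32 mph → 123 mph.

123 mph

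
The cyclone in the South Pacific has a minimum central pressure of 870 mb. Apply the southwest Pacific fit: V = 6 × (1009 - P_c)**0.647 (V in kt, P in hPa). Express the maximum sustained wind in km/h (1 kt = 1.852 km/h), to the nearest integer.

ΔP = 1009 − 870 = 139 mb.
V ≈ 6 × 139^0.647 = 6 × 24.352 ≈ 146.111 kt.
146.111 × 1.852 ≈ 270.60 km/h → 271 km/h.

271 km/h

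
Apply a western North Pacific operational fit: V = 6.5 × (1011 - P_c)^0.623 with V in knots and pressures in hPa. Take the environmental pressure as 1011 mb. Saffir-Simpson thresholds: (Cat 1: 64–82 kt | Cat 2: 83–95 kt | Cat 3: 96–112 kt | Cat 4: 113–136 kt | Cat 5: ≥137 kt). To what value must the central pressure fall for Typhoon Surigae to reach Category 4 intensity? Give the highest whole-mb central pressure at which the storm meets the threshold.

Category 4 begins at V = 113 kt.
Required ΔP = (113/6.5)^(1/0.623) = 17.385^1.605 ≈ 97.87 mb.
P_c ≤ 1011 − 97.87 = 913.13, so the highest integer P_c is 913 mb.

913 mb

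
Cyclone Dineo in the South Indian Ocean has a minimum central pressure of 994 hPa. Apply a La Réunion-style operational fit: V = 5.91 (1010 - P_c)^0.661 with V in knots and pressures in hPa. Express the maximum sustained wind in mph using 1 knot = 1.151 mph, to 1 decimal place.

42.5 mph

ΔP = 1010 − 994 = 16 hPa.
V ≈ 5.91 × 16^0.661 = 5.91 × 6.251 ≈ 36.941 kt.
36.941 × 1.151 ≈ 42.52 mph → 42.5 mph.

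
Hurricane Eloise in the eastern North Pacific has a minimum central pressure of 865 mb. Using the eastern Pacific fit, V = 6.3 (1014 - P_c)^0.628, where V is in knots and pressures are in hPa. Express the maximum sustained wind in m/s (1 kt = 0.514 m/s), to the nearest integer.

ΔP = 1014 − 865 = 149 mb.
V ≈ 6.3 × 149^0.628 = 6.3 × 23.161 ≈ 145.916 kt.
145.916 × 0.514 ≈ 75.00 m/s → 75 m/s.

75 m/s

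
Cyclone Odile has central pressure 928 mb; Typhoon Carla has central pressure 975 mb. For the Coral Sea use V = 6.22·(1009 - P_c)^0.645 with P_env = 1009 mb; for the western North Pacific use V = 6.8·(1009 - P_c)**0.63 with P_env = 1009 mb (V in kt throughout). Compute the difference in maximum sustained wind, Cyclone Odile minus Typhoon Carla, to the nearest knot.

43 kt

Cyclone Odile: ΔP = 81; V ≈ 6.22 × 81^0.645 ≈ 105.87 kt.
Typhoon Carla: ΔP = 34; V ≈ 6.8 × 34^0.63 ≈ 62.71 kt.
Difference ≈ 105.87 − 62.71 = 43.16 → 43 kt.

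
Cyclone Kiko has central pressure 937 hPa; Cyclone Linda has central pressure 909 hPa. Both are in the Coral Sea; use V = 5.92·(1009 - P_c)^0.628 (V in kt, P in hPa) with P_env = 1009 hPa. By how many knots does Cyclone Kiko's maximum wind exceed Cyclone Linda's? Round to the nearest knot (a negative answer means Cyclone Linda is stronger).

-20 kt

Cyclone Kiko: ΔP = 72; V ≈ 5.92 × 72^0.628 ≈ 86.84 kt.
Cyclone Linda: ΔP = 100; V ≈ 5.92 × 100^0.628 ≈ 106.74 kt.
Difference ≈ 86.84 − 106.74 = -19.90 → -20 kt.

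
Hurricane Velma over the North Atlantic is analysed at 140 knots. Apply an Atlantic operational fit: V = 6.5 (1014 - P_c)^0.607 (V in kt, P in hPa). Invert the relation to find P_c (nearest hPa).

ΔP = (V / 6.5)^(1/0.607) = (140/6.5)^1.647.
140/6.5 = 21.538; 21.538^1.647 ≈ 157.18 hPa.
P_c = 1014 − 157.18 = 856.82 ≈ 857 hPa.

857 hPa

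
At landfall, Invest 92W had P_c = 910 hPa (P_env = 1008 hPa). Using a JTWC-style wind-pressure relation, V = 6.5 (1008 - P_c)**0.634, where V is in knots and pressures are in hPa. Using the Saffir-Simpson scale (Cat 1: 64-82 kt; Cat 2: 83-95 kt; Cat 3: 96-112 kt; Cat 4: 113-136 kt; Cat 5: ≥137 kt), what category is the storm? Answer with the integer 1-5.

ΔP = 1008 − 910 = 98 hPa.
V ≈ 6.5 × 98^0.634 = 6.5 × 18.30 ≈ 119 kt.
119 kt falls in the Category 4 band.

4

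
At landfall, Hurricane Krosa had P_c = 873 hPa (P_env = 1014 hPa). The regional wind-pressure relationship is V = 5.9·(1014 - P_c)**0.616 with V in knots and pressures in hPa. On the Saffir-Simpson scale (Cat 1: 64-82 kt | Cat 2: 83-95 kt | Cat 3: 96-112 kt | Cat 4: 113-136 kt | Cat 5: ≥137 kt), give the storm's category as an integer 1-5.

4

ΔP = 1014 − 873 = 141 hPa.
V ≈ 5.9 × 141^0.616 = 5.9 × 21.08 ≈ 124 kt.
124 kt falls in the Category 4 band.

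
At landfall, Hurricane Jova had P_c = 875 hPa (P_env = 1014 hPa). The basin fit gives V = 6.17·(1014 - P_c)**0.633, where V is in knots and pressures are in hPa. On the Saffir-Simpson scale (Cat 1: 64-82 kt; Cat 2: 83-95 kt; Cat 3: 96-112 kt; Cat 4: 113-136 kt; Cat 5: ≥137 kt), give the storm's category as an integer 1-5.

5

ΔP = 1014 − 875 = 139 hPa.
V ≈ 6.17 × 139^0.633 = 6.17 × 22.73 ≈ 140 kt.
140 kt falls in the Category 5 band.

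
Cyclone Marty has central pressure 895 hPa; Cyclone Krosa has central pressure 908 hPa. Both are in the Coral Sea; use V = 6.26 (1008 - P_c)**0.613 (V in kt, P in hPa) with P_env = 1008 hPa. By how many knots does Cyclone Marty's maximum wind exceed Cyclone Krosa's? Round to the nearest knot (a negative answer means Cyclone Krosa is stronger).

Cyclone Marty: ΔP = 113; V ≈ 6.26 × 113^0.613 ≈ 113.53 kt.
Cyclone Krosa: ΔP = 100; V ≈ 6.26 × 100^0.613 ≈ 105.34 kt.
Difference ≈ 113.53 − 105.34 = 8.19 → 8 kt.

8 kt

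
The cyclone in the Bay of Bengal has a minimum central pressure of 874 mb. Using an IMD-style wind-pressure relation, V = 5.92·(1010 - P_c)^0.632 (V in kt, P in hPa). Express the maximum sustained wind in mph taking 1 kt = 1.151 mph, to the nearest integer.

152 mph

ΔP = 1010 − 874 = 136 mb.
V ≈ 5.92 × 136^0.632 = 5.92 × 22.305 ≈ 132.044 kt.
132.044 × 1.151 ≈ 151.98 mph → 152 mph.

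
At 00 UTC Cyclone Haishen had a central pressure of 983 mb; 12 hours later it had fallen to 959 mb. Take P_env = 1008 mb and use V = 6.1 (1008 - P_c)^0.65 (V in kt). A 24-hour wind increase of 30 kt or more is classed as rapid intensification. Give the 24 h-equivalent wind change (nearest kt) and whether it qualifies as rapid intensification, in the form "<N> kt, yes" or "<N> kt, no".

54 kt, yes

V₁: ΔP = 25, V ≈ 6.1 × 25^0.65 ≈ 49.43 kt.
V₂: ΔP = 49, V ≈ 6.1 × 49^0.65 ≈ 76.55 kt.
ΔV over 12 h = 27.12 kt → 24 h equivalent = 27.12 × 24/12 ≈ 54.24 kt.
54 kt ≥ 30 kt ⇒ rapid intensification.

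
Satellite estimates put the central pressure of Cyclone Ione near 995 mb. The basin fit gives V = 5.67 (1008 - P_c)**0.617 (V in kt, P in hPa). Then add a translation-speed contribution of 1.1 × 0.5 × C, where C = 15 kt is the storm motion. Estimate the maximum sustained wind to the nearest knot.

ΔP = 1008 − 995 = 13 mb.
13^0.617 ≈ 4.867.
V ≈ 5.67 × 4.867 ≈ 27.6 kt.
Translation term: 1.1 × 0.5 × 15 = 8.25 kt.
Corrected V ≈ 35.85 kt → 36 kt.

36 kt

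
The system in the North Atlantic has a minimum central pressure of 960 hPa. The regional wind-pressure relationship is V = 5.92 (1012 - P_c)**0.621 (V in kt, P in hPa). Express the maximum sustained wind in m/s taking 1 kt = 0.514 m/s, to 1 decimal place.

ΔP = 1012 − 960 = 52 hPa.
V ≈ 5.92 × 52^0.621 = 5.92 × 11.632 ≈ 68.859 kt.
68.859 × 0.514 ≈ 35.39 m/s → 35.4 m/s.

35.4 m/s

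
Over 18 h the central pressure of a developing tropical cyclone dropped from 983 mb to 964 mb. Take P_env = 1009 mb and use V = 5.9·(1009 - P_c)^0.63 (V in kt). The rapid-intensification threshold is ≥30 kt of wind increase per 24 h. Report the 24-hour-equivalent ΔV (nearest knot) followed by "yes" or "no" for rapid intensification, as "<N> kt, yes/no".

25 kt, no

V₁: ΔP = 26, V ≈ 5.9 × 26^0.63 ≈ 45.95 kt.
V₂: ΔP = 45, V ≈ 5.9 × 45^0.63 ≈ 64.92 kt.
ΔV over 18 h = 18.97 kt → 24 h equivalent = 18.97 × 24/18 ≈ 25.29 kt.
25 kt < 30 kt ⇒ not rapid intensification.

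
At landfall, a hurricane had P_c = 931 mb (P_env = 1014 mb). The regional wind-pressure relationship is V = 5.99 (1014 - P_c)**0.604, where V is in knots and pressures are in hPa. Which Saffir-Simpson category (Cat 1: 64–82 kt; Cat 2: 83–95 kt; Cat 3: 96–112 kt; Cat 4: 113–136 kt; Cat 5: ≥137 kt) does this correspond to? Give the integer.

ΔP = 1014 − 931 = 83 mb.
V ≈ 5.99 × 83^0.604 = 5.99 × 14.43 ≈ 86 kt.
86 kt falls in the Category 2 band.

2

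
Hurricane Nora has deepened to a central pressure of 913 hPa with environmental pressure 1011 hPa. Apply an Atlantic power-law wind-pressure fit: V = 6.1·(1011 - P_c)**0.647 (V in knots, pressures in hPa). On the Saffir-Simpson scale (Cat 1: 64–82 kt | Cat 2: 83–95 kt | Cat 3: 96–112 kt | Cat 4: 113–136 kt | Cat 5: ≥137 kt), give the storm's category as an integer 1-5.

ΔP = 1011 − 913 = 98 hPa.
V ≈ 6.1 × 98^0.647 = 6.1 × 19.42 ≈ 118 kt.
118 kt falls in the Category 4 band.

4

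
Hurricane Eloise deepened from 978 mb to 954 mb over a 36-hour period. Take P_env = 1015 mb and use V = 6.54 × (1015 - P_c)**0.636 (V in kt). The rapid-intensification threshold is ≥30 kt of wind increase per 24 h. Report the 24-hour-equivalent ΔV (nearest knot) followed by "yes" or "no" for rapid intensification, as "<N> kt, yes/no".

16 kt, no

V₁: ΔP = 37, V ≈ 6.54 × 37^0.636 ≈ 65.01 kt.
V₂: ΔP = 61, V ≈ 6.54 × 61^0.636 ≈ 89.34 kt.
ΔV over 36 h = 24.33 kt → 24 h equivalent = 24.33 × 24/36 ≈ 16.22 kt.
16 kt < 30 kt ⇒ not rapid intensification.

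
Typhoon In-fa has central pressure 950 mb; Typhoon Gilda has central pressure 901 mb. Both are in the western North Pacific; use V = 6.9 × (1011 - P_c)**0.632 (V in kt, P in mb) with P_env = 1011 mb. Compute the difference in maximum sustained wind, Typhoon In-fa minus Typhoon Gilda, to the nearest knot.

-42 kt

Typhoon In-fa: ΔP = 61; V ≈ 6.9 × 61^0.632 ≈ 92.72 kt.
Typhoon Gilda: ΔP = 110; V ≈ 6.9 × 110^0.632 ≈ 134.59 kt.
Difference ≈ 92.72 − 134.59 = -41.87 → -42 kt.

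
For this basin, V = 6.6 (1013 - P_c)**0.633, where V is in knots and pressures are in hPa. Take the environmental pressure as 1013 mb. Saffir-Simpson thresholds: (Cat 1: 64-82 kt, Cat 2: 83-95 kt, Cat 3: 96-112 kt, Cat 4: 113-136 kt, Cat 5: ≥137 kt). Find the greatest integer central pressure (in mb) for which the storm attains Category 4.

924 mb

Category 4 begins at V = 113 kt.
Required ΔP = (113/6.6)^(1/0.633) = 17.121^1.580 ≈ 88.86 mb.
P_c ≤ 1013 − 88.86 = 924.14, so the highest integer P_c is 924 mb.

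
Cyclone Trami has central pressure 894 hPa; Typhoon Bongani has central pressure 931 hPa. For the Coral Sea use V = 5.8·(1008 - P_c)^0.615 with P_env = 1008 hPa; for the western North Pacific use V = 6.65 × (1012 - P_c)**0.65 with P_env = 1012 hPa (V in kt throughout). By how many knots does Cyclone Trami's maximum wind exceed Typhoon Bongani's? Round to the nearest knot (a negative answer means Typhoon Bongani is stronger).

Cyclone Trami: ΔP = 114; V ≈ 5.8 × 114^0.615 ≈ 106.76 kt.
Typhoon Bongani: ΔP = 81; V ≈ 6.65 × 81^0.65 ≈ 115.70 kt.
Difference ≈ 106.76 − 115.70 = -8.94 → -9 kt.

-9 kt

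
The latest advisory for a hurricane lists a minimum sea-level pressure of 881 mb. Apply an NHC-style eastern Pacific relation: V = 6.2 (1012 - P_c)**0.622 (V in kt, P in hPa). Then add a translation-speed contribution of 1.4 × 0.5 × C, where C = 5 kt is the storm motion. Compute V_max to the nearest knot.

132 kt

ΔP = 1012 − 881 = 131 mb.
131^0.622 ≈ 20.746.
V ≈ 6.2 × 20.746 ≈ 128.6 kt.
Translation term: 1.4 × 0.5 × 5 = 3.5 kt.
Corrected V ≈ 132.1 kt → 132 kt.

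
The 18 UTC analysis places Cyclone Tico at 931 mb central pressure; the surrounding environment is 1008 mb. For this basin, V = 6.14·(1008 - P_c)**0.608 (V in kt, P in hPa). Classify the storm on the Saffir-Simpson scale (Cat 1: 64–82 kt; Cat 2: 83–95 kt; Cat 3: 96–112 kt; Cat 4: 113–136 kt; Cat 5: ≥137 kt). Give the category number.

ΔP = 1008 − 931 = 77 mb.
V ≈ 6.14 × 77^0.608 = 6.14 × 14.03 ≈ 86 kt.
86 kt falls in the Category 2 band.

2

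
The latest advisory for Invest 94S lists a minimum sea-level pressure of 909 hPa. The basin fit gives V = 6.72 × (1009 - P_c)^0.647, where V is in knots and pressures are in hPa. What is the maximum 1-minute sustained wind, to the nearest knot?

132 kt

ΔP = 1009 − 909 = 100 hPa.
100^0.647 ≈ 19.679.
V ≈ 6.72 × 19.679 ≈ 132.2 kt.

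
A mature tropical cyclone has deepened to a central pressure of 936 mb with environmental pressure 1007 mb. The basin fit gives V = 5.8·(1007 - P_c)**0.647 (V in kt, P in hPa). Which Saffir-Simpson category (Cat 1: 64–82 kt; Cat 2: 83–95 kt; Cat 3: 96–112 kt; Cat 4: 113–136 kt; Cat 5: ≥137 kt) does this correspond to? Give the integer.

ΔP = 1007 − 936 = 71 mb.
V ≈ 5.8 × 71^0.647 = 5.8 × 15.77 ≈ 91 kt.
91 kt falls in the Category 2 band.

2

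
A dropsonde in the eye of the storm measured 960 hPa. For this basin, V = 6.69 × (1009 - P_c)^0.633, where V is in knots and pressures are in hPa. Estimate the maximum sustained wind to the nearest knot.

ΔP = 1009 − 960 = 49 hPa.
49^0.633 ≈ 11.746.
V ≈ 6.69 × 11.746 ≈ 78.6 kt.

79 kt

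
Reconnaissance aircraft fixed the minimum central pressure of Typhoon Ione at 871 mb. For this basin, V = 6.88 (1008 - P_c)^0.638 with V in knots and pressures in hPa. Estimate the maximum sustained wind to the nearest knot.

159 kt

ΔP = 1008 − 871 = 137 mb.
137^0.638 ≈ 23.080.
V ≈ 6.88 × 23.080 ≈ 158.8 kt.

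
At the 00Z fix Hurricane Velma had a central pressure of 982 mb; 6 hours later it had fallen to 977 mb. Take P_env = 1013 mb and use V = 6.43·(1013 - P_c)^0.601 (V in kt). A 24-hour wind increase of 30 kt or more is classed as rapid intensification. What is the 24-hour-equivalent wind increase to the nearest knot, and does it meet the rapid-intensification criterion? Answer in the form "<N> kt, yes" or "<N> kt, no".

V₁: ΔP = 31, V ≈ 6.43 × 31^0.601 ≈ 50.64 kt.
V₂: ΔP = 36, V ≈ 6.43 × 36^0.601 ≈ 55.40 kt.
ΔV over 6 h = 4.76 kt → 24 h equivalent = 4.76 × 24/6 ≈ 19.04 kt.
19 kt < 30 kt ⇒ not rapid intensification.

19 kt, no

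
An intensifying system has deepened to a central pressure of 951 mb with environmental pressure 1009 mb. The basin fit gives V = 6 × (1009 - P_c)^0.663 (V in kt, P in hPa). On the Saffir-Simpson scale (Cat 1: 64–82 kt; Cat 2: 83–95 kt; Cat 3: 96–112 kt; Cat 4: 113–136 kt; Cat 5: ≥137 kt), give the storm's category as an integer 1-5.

2

ΔP = 1009 − 951 = 58 mb.
V ≈ 6 × 58^0.663 = 6 × 14.76 ≈ 89 kt.
89 kt falls in the Category 2 band.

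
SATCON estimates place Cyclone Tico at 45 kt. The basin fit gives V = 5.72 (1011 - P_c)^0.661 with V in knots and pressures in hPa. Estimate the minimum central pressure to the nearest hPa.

ΔP = (V / 5.72)^(1/0.661) = (45/5.72)^1.513.
45/5.72 = 7.867; 7.867^1.513 ≈ 22.66 hPa.
P_c = 1011 − 22.66 = 988.34 ≈ 988 hPa.

988 hPa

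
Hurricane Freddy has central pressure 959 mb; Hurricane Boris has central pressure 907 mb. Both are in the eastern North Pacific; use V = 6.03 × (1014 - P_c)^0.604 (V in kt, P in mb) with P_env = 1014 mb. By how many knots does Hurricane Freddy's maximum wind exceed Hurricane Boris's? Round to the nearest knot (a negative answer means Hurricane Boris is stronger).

Hurricane Freddy: ΔP = 55; V ≈ 6.03 × 55^0.604 ≈ 67.84 kt.
Hurricane Boris: ΔP = 107; V ≈ 6.03 × 107^0.604 ≈ 101.41 kt.
Difference ≈ 67.84 − 101.41 = -33.57 → -34 kt.

-34 kt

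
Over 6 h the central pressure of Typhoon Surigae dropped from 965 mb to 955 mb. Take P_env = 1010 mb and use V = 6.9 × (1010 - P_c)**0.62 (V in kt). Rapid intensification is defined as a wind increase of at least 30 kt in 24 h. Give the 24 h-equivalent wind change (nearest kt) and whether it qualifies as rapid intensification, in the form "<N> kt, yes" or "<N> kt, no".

39 kt, yes

V₁: ΔP = 45, V ≈ 6.9 × 45^0.62 ≈ 73.09 kt.
V₂: ΔP = 55, V ≈ 6.9 × 55^0.62 ≈ 82.77 kt.
ΔV over 6 h = 9.68 kt → 24 h equivalent = 9.68 × 24/6 ≈ 38.72 kt.
39 kt ≥ 30 kt ⇒ rapid intensification.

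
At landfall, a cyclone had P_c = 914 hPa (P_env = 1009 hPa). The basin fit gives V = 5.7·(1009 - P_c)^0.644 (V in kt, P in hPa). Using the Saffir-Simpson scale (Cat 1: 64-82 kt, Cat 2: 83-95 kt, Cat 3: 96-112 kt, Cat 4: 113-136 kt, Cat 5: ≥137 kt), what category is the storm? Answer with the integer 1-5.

ΔP = 1009 − 914 = 95 hPa.
V ≈ 5.7 × 95^0.644 = 5.7 × 18.78 ≈ 107 kt.
107 kt falls in the Category 3 band.

3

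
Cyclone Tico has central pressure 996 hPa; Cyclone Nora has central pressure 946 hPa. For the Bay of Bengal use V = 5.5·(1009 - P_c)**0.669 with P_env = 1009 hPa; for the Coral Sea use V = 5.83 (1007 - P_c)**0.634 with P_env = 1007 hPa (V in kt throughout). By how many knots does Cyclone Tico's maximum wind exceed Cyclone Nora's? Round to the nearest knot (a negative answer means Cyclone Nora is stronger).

Cyclone Tico: ΔP = 13; V ≈ 5.5 × 13^0.669 ≈ 30.59 kt.
Cyclone Nora: ΔP = 61; V ≈ 5.83 × 61^0.634 ≈ 78.99 kt.
Difference ≈ 30.59 − 78.99 = -48.40 → -48 kt.

-48 kt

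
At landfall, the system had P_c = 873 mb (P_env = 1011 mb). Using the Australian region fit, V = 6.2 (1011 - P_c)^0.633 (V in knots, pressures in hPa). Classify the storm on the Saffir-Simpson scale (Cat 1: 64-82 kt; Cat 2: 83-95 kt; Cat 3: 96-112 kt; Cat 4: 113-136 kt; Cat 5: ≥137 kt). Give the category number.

5

ΔP = 1011 − 873 = 138 mb.
V ≈ 6.2 × 138^0.633 = 6.2 × 22.62 ≈ 140 kt.
140 kt falls in the Category 5 band.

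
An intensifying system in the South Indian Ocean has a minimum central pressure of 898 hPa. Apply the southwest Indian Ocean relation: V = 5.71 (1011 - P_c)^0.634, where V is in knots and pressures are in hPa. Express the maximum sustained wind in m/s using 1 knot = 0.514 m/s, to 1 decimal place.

58.8 m/s

ΔP = 1011 − 898 = 113 hPa.
V ≈ 5.71 × 113^0.634 = 5.71 × 20.029 ≈ 114.364 kt.
114.364 × 0.514 ≈ 58.78 m/s → 58.8 m/s.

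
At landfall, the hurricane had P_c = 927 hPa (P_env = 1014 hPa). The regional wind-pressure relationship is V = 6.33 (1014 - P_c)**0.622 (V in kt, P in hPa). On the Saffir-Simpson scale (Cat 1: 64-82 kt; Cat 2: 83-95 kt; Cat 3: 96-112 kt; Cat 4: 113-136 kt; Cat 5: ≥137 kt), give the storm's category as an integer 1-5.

ΔP = 1014 − 927 = 87 hPa.
V ≈ 6.33 × 87^0.622 = 6.33 × 16.08 ≈ 102 kt.
102 kt falls in the Category 3 band.

3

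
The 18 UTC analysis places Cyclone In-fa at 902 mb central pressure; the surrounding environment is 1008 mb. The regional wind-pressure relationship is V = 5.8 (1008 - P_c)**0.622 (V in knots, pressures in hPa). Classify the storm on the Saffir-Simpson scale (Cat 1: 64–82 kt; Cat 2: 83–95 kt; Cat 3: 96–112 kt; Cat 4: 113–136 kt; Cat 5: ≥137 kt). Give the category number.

ΔP = 1008 − 902 = 106 mb.
V ≈ 5.8 × 106^0.622 = 5.8 × 18.19 ≈ 105 kt.
105 kt falls in the Category 3 band.

3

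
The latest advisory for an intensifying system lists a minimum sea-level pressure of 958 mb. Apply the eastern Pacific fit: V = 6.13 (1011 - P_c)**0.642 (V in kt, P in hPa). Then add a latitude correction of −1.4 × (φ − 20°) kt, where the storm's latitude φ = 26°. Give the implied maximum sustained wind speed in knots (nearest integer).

70 kt

ΔP = 1011 − 958 = 53 mb.
53^0.642 ≈ 12.793.
V ≈ 6.13 × 12.793 ≈ 78.4 kt.
Latitude correction: −1.4 × (26 − 20) = -8.4 kt.
Corrected V ≈ 70 kt → 70 kt.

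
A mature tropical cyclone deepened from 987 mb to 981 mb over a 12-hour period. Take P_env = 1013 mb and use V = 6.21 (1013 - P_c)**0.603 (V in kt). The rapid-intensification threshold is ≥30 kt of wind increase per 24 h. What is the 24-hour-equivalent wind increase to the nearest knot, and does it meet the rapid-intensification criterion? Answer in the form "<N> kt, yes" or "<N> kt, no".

V₁: ΔP = 26, V ≈ 6.21 × 26^0.603 ≈ 44.29 kt.
V₂: ΔP = 32, V ≈ 6.21 × 32^0.603 ≈ 50.20 kt.
ΔV over 12 h = 5.91 kt → 24 h equivalent = 5.91 × 24/12 ≈ 11.82 kt.
12 kt < 30 kt ⇒ not rapid intensification.

12 kt, no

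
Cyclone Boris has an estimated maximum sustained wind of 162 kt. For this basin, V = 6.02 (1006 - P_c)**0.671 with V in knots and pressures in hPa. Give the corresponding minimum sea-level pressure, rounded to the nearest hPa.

ΔP = (V / 6.02)^(1/0.671) = (162/6.02)^1.490.
162/6.02 = 26.910; 26.910^1.490 ≈ 135.22 hPa.
P_c = 1006 − 135.22 = 870.78 ≈ 871 hPa.

871 hPa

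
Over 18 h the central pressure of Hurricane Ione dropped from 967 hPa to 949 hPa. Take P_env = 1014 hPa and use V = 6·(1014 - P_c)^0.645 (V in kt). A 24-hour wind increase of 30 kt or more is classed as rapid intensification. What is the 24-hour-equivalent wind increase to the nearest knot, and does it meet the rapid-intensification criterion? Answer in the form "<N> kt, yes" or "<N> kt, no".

V₁: ΔP = 47, V ≈ 6 × 47^0.645 ≈ 71.89 kt.
V₂: ΔP = 65, V ≈ 6 × 65^0.645 ≈ 88.61 kt.
ΔV over 18 h = 16.72 kt → 24 h equivalent = 16.72 × 24/18 ≈ 22.29 kt.
22 kt < 30 kt ⇒ not rapid intensification.

22 kt, no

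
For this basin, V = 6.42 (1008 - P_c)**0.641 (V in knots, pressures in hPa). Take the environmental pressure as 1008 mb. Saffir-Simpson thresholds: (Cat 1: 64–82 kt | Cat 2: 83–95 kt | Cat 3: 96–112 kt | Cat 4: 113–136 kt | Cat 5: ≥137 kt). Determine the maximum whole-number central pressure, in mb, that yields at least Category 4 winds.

Category 4 begins at V = 113 kt.
Required ΔP = (113/6.42)^(1/0.641) = 17.601^1.560 ≈ 87.73 mb.
P_c ≤ 1008 − 87.73 = 920.27, so the highest integer P_c is 920 mb.

920 mb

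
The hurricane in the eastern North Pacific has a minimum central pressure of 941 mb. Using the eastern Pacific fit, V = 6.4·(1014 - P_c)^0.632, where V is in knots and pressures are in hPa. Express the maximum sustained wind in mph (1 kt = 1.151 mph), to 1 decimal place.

110.9 mph

ΔP = 1014 − 941 = 73 mb.
V ≈ 6.4 × 73^0.632 = 6.4 × 15.053 ≈ 96.339 kt.
96.339 × 1.151 ≈ 110.89 mph → 110.9 mph.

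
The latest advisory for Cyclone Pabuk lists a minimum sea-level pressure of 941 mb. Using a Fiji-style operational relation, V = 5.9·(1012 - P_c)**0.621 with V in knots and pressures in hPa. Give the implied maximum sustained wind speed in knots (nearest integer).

ΔP = 1012 − 941 = 71 mb.
71^0.621 ≈ 14.113.
V ≈ 5.9 × 14.113 ≈ 83.3 kt.

83 kt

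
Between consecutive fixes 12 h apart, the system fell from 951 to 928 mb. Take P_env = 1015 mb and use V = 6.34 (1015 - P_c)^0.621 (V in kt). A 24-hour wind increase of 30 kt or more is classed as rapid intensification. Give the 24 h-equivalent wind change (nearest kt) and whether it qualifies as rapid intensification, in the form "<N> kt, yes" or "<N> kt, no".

35 kt, yes

V₁: ΔP = 64, V ≈ 6.34 × 64^0.621 ≈ 83.89 kt.
V₂: ΔP = 87, V ≈ 6.34 × 87^0.621 ≈ 101.52 kt.
ΔV over 12 h = 17.63 kt → 24 h equivalent = 17.63 × 24/12 ≈ 35.26 kt.
35 kt ≥ 30 kt ⇒ rapid intensification.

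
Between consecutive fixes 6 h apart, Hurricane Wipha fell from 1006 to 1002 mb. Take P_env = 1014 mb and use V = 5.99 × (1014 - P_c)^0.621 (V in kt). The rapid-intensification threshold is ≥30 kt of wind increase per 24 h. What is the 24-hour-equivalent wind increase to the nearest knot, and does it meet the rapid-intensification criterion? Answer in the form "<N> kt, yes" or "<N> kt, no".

25 kt, no

V₁: ΔP = 8, V ≈ 5.99 × 8^0.621 ≈ 21.79 kt.
V₂: ΔP = 12, V ≈ 5.99 × 12^0.621 ≈ 28.03 kt.
ΔV over 6 h = 6.24 kt → 24 h equivalent = 6.24 × 24/6 ≈ 24.96 kt.
25 kt < 30 kt ⇒ not rapid intensification.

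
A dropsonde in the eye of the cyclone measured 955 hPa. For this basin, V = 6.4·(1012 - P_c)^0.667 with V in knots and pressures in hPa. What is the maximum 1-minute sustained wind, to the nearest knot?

ΔP = 1012 − 955 = 57 hPa.
57^0.667 ≈ 14.831.
V ≈ 6.4 × 14.831 ≈ 94.9 kt.

95 kt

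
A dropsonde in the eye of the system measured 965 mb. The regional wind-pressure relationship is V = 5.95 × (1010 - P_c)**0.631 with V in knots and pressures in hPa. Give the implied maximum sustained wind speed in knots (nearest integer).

ΔP = 1010 − 965 = 45 mb.
45^0.631 ≈ 11.045.
V ≈ 5.95 × 11.045 ≈ 65.7 kt.

66 kt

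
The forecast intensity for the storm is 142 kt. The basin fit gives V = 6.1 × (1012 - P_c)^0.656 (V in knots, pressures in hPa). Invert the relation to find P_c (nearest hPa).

891 hPa

ΔP = (V / 6.1)^(1/0.656) = (142/6.1)^1.524.
142/6.1 = 23.279; 23.279^1.524 ≈ 121.28 hPa.
P_c = 1012 − 121.28 = 890.72 ≈ 891 hPa.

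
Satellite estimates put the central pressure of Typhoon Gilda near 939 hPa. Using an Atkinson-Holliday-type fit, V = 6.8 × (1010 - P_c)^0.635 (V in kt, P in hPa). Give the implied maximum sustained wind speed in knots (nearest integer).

102 kt

ΔP = 1010 − 939 = 71 hPa.
71^0.635 ≈ 14.981.
V ≈ 6.8 × 14.981 ≈ 101.9 kt.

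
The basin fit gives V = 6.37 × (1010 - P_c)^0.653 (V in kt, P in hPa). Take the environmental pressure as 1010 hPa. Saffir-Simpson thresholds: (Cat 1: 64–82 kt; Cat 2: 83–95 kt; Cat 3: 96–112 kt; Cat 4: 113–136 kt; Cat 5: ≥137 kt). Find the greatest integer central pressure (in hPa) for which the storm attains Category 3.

Category 3 begins at V = 96 kt.
Required ΔP = (96/6.37)^(1/0.653) = 15.071^1.531 ≈ 63.71 hPa.
P_c ≤ 1010 − 63.71 = 946.29, so the highest integer P_c is 946 hPa.

946 hPa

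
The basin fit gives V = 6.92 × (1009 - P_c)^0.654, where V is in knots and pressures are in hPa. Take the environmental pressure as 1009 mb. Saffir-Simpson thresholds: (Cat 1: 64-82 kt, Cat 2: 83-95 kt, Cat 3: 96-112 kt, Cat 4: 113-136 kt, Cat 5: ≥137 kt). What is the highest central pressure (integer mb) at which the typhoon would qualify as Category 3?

953 mb

Category 3 begins at V = 96 kt.
Required ΔP = (96/6.92)^(1/0.654) = 13.873^1.529 ≈ 55.77 mb.
P_c ≤ 1009 − 55.77 = 953.23, so the highest integer P_c is 953 mb.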